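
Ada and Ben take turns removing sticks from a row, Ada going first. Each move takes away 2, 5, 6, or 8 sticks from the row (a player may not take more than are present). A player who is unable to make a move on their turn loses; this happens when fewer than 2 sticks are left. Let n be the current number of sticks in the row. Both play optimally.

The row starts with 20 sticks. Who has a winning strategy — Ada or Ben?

Ada wins.

Positions with no move are L. A position that does have a move is losing for the player to move precisely when every available move leads to a winning position for the opponent. Fill in the labels:
n=0: no move → L
n=1: no move → L
n=2: →0(L), so W
n=3: →1(L), so W
n=4: →2(W) only, which is W, so L
n=5: →0(L), so W
n=6: →4(L), so W
n=7: →1(L), so W
n=8: →0(L), so W
n=9: →4(L), so W
n=10: →4(L), so W
n=11: →9(W), 6(W), 5(W), 3(W) — all W, so L
n=12: →4(L), so W
n=13: →11(L), so W
n=14: →12(W), 9(W), 8(W), 6(W) — all W, so L
n=15: →13(W), 10(W), 9(W), 7(W) — all W, so L
n=16: →14(L), so W
n=17: →15(L), so W
n=18: →16(W), 13(W), 12(W), 10(W) — all W, so L
n=19: →14(L), so W
n=20: →18(L), so W
The starting position 20 is W: Ada should remove 2, leaving 18, handing over an L position.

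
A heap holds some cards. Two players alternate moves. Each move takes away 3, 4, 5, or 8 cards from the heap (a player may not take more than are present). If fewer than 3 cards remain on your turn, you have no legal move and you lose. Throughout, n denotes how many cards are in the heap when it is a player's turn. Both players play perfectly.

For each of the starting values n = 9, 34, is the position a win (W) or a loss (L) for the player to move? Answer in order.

Positions with no move are L. A position that does have a move is losing for the player to move precisely when every available move leads to a winning position for the opponent. Fill in the labels:
n=0: no move → L
n=1: no move → L
n=2: no move → L
n=3: W (go to 0, an L position)
n=4: W (go to 1, an L position)
n=5: W (go to 2, an L position)
n=6: W (go to 2, an L position)
n=7: W (go to 2, an L position)
n=8: W (go to 0, an L position)
n=9: W (go to 1, an L position)
n=10: W (go to 2, an L position)
n=11: L (options 8(W), 7(W), 6(W), 3(W) are all W)
n=12: L (options 9(W), 8(W), 7(W), 4(W) are all W)
n=13: L (options 10(W), 9(W), 8(W), 5(W) are all W)
n=14: W (go to 11, an L position)
n=15: W (go to 12, an L position)
n=16: W (go to 13, an L position)
n=17: W (go to 13, an L position)
n=18: W (go to 13, an L position)
n=19: W (go to 11, an L position)
n=20: W (go to 12, an L position)
n=21: W (go to 13, an L position)
n=22: L (options 19(W), 18(W), 17(W), 14(W) are all W)
n=23: L (options 20(W), 19(W), 18(W), 15(W) are all W)
n=24: L (options 21(W), 20(W), 19(W), 16(W) are all W)
n=25: W (go to 22, an L position)
n=26: W (go to 23, an L position)
n=27: W (go to 24, an L position)
n=28: W (go to 24, an L position)
n=29: W (go to 24, an L position)
n=30: W (go to 22, an L position)
n=31: W (go to 23, an L position)
n=32: W (go to 24, an L position)
n=33: L (options 30(W), 29(W), 28(W), 25(W) are all W)
n=34: L (options 31(W), 30(W), 29(W), 26(W) are all W)

9: W, 34: L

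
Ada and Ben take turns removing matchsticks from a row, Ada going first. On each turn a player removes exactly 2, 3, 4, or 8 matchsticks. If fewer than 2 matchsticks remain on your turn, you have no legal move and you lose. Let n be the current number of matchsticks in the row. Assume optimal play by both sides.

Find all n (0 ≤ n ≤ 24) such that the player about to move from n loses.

Label each position W (a win for the player to move) or L (a loss). A position with no legal move is L; any other position is W exactly when some move reaches an L, and L when every move reaches a W.
n=0: no move → L
n=1: no move → L
n=2: can move to 0, which is L ⇒ W
n=3: can move to 1, which is L ⇒ W
n=4: can move to 1, which is L ⇒ W
n=5: can move to 1, which is L ⇒ W
n=6: moves to 4(W), 3(W), 2(W); every one is W ⇒ L
n=7: moves to 5(W), 4(W), 3(W); every one is W ⇒ L
n=8: can move to 6, which is L ⇒ W
n=9: can move to 7, which is L ⇒ W
n=10: can move to 7, which is L ⇒ W
n=11: can move to 7, which is L ⇒ W
n=12: moves to 10(W), 9(W), 8(W), 4(W); every one is W ⇒ L
n=13: moves to 11(W), 10(W), 9(W), 5(W); every one is W ⇒ L
n=14: can move to 12, which is L ⇒ W
n=15: can move to 13, which is L ⇒ W
n=16: can move to 13, which is L ⇒ W
n=17: can move to 13, which is L ⇒ W
n=18: moves to 16(W), 15(W), 14(W), 10(W); every one is W ⇒ L
n=19: moves to 17(W), 16(W), 15(W), 11(W); every one is W ⇒ L
n=20: can move to 18, which is L ⇒ W
n=21: can move to 19, which is L ⇒ W
n=22: can move to 19, which is L ⇒ W
n=23: can move to 19, which is L ⇒ W
n=24: moves to 22(W), 21(W), 20(W), 16(W); every one is W ⇒ L
The losing starting values of n are exactly the entries labelled L in this table (9 of them).

0, 1, 6, 7, 12, 13, 18, 19, 24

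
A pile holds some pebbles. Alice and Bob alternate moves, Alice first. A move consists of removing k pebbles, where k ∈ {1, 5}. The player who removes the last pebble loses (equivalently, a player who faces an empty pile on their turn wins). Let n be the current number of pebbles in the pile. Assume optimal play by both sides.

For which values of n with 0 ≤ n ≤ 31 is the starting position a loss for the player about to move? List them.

1, 3, 5, 7, 9, 11, 13, 15, 17, 19, 21, 23, 25, 27, 29, 31

Compute win/loss labels from the base case upward. A position with no move is W. Any other position is W if it can reach an L in one move, else L.
n=0: no move; the opponent has just taken the last pebble and therefore loses → W
n=1: →0(W) only, which is W, so L
n=2: →1(L), so W
n=3: →2(W) only, which is W, so L
n=4: →3(L), so W
n=5: →4(W), 0(W) — all W, so L
n=6: →5(L), so W
n=7: →6(W), 2(W) — all W, so L
n=8: →7(L), so W
n=9: →8(W), 4(W) — all W, so L
n=10: →9(L), so W
n=11: →10(W), 6(W) — all W, so L
n=12: →11(L), so W
n=13: →12(W), 8(W) — all W, so L
n=14: →13(L), so W
n=15: →14(W), 10(W) — all W, so L
n=16: →15(L), so W
n=17: →16(W), 12(W) — all W, so L
n=18: →17(L), so W
n=19: →18(W), 14(W) — all W, so L
n=20: →19(L), so W
n=21: →20(W), 16(W) — all W, so L
n=22: →21(L), so W
n=23: →22(W), 18(W) — all W, so L
n=24: →23(L), so W
n=25: →24(W), 20(W) — all W, so L
n=26: →25(L), so W
n=27: →26(W), 22(W) — all W, so L
n=28: →27(L), so W
n=29: →28(W), 24(W) — all W, so L
n=30: →29(L), so W
n=31: →30(W), 26(W) — all W, so L
Reading off the rows marked L gives the requested list; there are 16 such values of n.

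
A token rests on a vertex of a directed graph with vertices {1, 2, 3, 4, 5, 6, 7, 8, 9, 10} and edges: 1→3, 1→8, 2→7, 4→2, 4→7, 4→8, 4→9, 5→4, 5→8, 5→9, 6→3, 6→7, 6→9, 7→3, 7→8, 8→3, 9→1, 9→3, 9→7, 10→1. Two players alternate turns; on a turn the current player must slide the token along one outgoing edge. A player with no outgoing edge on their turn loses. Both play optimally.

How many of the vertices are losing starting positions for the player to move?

4

Compute win/loss labels from the base case upward. A position with no move is L. Any other position is W if it can reach an L in one move, else L.
Every edge goes from a vertex to one that appears earlier in the order 3, 8, 1, 7, 9, 6, 10, 2, 4, 5, so processing vertices in that order labels each vertex after all of its successors.
3: no outgoing edge → L
8: can move to 3, which is L ⇒ W
1: can move to 3, which is L ⇒ W
7: can move to 3, which is L ⇒ W
9: can move to 3, which is L ⇒ W
6: can move to 3, which is L ⇒ W
10: the only move is to 1(W), a W ⇒ L
2: the only move is to 7(W), a W ⇒ L
4: can move to 2, which is L ⇒ W
5: moves to 4(W), 9(W), 8(W); every one is W ⇒ L
The L vertices are 2, 3, 5, 10; that is 4 in all.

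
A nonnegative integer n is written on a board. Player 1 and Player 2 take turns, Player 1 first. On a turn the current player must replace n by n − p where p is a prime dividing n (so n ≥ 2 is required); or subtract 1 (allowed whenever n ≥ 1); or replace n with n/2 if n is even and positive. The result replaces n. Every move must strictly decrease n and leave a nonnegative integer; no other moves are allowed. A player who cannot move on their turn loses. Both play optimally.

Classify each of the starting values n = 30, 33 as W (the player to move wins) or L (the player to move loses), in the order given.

Build the W/L table. Terminal = L. A non-terminal position is W if it has a move to some L; otherwise it is L.
n=0: no move → L
n=1: reaches L-position 0 → W
n=2: reaches L-position 0 → W
n=3: reaches L-position 0 → W
n=4: only reaches 2(W), 3(W), all W → L
n=5: reaches L-position 0 → W
n=6: reaches L-position 4 → W
n=7: reaches L-position 0 → W
n=8: reaches L-position 4 → W
n=9: only reaches 6(W), 8(W), all W → L
n=10: reaches L-position 9 → W
n=11: reaches L-position 0 → W
n=12: reaches L-position 9 → W
n=13: reaches L-position 0 → W
n=14: only reaches 7(W), 12(W), 13(W), all W → L
n=15: reaches L-position 14 → W
n=16: reaches L-position 14 → W
n=17: reaches L-position 0 → W
n=18: reaches L-position 9 → W
n=19: reaches L-position 0 → W
n=20: only reaches 10(W), 15(W), 18(W), 19(W), all W → L
n=21: reaches L-position 14 → W
n=22: reaches L-position 20 → W
n=23: reaches L-position 0 → W
n=24: only reaches 12(W), 21(W), 22(W), 23(W), all W → L
n=25: reaches L-position 20 → W
n=26: reaches L-position 24 → W
n=27: reaches L-position 24 → W
n=28: reaches L-position 14 → W
n=29: reaches L-position 0 → W
n=30: only reaches 15(W), 25(W), 27(W), 28(W), 29(W), all W → L
n=31: reaches L-position 0 → W
n=32: reaches L-position 30 → W
n=33: reaches L-position 30 → W

30: L, 33: W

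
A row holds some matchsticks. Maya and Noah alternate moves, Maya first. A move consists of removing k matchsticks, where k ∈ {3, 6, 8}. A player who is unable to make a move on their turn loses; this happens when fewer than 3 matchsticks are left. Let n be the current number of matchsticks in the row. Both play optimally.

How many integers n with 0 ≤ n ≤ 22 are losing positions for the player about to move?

Label each position W (a win for the player to move) or L (a loss). A position with no legal move is L; any other position is W exactly when some move reaches an L, and L when every move reaches a W.
n=0: no move → L
n=1: no move → L
n=2: no move → L
n=3: reaches L-position 0 → W
n=4: reaches L-position 1 → W
n=5: reaches L-position 2 → W
n=6: reaches L-position 0 → W
n=7: reaches L-position 1 → W
n=8: reaches L-position 2 → W
n=9: reaches L-position 1 → W
n=10: reaches L-position 2 → W
n=11: only reaches 8(W), 5(W), 3(W), all W → L
n=12: only reaches 9(W), 6(W), 4(W), all W → L
n=13: only reaches 10(W), 7(W), 5(W), all W → L
n=14: reaches L-position 11 → W
n=15: reaches L-position 12 → W
n=16: reaches L-position 13 → W
n=17: reaches L-position 11 → W
n=18: reaches L-position 12 → W
n=19: reaches L-position 13 → W
n=20: reaches L-position 12 → W
n=21: reaches L-position 13 → W
n=22: only reaches 19(W), 16(W), 14(W), all W → L
L entries with 0 ≤ n ≤ 22: n = 0, 1, 2, 11, 12, 13, 22; that makes 7.

7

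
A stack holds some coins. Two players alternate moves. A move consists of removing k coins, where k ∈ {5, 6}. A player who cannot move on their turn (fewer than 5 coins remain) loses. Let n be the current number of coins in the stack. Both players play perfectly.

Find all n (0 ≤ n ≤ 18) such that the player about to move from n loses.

0, 1, 2, 3, 4, 11, 12, 13, 14, 15

Label each position W (a win for the player to move) or L (a loss). A position with no legal move is L; any other position is W exactly when some move reaches an L, and L when every move reaches a W.
n=0: no move → L
n=1: no move → L
n=2: no move → L
n=3: no move → L
n=4: no move → L
n=5: W (go to 0, an L position)
n=6: W (go to 1, an L position)
n=7: W (go to 2, an L position)
n=8: W (go to 3, an L position)
n=9: W (go to 4, an L position)
n=10: W (go to 4, an L position)
n=11: L (options 6(W), 5(W) are all W)
n=12: L (options 7(W), 6(W) are all W)
n=13: L (options 8(W), 7(W) are all W)
n=14: L (options 9(W), 8(W) are all W)
n=15: L (options 10(W), 9(W) are all W)
n=16: W (go to 11, an L position)
n=17: W (go to 12, an L position)
n=18: W (go to 13, an L position)
The losing starting values of n are exactly the entries labelled L in this table (10 of them).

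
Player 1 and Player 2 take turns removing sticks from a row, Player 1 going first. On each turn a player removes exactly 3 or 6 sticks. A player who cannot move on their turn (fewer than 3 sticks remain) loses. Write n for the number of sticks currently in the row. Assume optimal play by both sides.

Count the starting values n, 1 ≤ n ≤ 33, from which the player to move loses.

11

Use the standard recursion: the mover loses at a terminal position; elsewhere, the mover wins exactly when some move hands the opponent an L position.
n=0: no move → L
n=1: no move → L
n=2: no move → L
n=3: reaches L-position 0 → W
n=4: reaches L-position 1 → W
n=5: reaches L-position 2 → W
n=6: reaches L-position 0 → W
n=7: reaches L-position 1 → W
n=8: reaches L-position 2 → W
n=9: only reaches 6(W), 3(W), all W → L
n=10: only reaches 7(W), 4(W), all W → L
n=11: only reaches 8(W), 5(W), all W → L
n=12: reaches L-position 9 → W
n=13: reaches L-position 10 → W
n=14: reaches L-position 11 → W
n=15: reaches L-position 9 → W
n=16: reaches L-position 10 → W
n=17: reaches L-position 11 → W
n=18: only reaches 15(W), 12(W), all W → L
n=19: only reaches 16(W), 13(W), all W → L
n=20: only reaches 17(W), 14(W), all W → L
n=21: reaches L-position 18 → W
n=22: reaches L-position 19 → W
n=23: reaches L-position 20 → W
n=24: reaches L-position 18 → W
n=25: reaches L-position 19 → W
n=26: reaches L-position 20 → W
n=27: only reaches 24(W), 21(W), all W → L
n=28: only reaches 25(W), 22(W), all W → L
n=29: only reaches 26(W), 23(W), all W → L
n=30: reaches L-position 27 → W
n=31: reaches L-position 28 → W
n=32: reaches L-position 29 → W
n=33: reaches L-position 27 → W
L entries with 1 ≤ n ≤ 33 (n=0 is outside the asked range and is not counted): n = 1, 2, 9, 10, 11, 18, 19, 20, 27, 28, 29; that makes 11.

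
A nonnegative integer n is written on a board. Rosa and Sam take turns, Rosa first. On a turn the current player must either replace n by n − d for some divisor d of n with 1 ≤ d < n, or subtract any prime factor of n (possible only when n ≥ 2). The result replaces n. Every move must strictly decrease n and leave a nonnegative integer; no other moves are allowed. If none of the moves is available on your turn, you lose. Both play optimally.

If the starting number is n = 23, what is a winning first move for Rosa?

Build the W/L table. Terminal = L. A non-terminal position is W if it has a move to some L; otherwise it is L.
n=0: no move → L
n=1: no move → L
n=2: →0(L), so W
n=3: →0(L), so W
n=4: →2(W), 3(W) — all W, so L
n=5: →0(L), so W
n=6: →4(L), so W
n=7: →0(L), so W
n=8: →4(L), so W
n=9: →6(W), 8(W) — all W, so L
n=10: →9(L), so W
n=11: →0(L), so W
n=12: →9(L), so W
n=13: →0(L), so W
n=14: →7(W), 12(W), 13(W) — all W, so L
n=15: →14(L), so W
n=16: →14(L), so W
n=17: →0(L), so W
n=18: →9(L), so W
n=19: →0(L), so W
n=20: →10(W), 15(W), 16(W), 18(W), 19(W) — all W, so L
n=21: →14(L), so W
n=22: →20(L), so W
n=23: →0(L), so W
From 23, the L positions reachable in one move are: 0.

Move to 0.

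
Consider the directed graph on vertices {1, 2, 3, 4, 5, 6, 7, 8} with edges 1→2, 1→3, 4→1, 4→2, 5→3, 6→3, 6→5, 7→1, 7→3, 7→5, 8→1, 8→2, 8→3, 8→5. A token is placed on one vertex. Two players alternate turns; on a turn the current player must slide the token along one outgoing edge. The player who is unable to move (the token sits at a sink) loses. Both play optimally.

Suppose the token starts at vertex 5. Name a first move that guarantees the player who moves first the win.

Label each position W (a win for the player to move) or L (a loss). A position with no legal move is L; any other position is W exactly when some move reaches an L, and L when every move reaches a W.
Every edge goes from a vertex to one that appears earlier in the order 2, 3, 1, 5, 7, 4, 8, 6, so processing vertices in that order labels each vertex after all of its successors.
2: no outgoing edge → L
3: no outgoing edge → L
1: W (go to 3, an L position)
5: W (go to 3, an L position)
7: W (go to 3, an L position)
4: W (go to 2, an L position)
8: W (go to 3, an L position)
6: W (go to 3, an L position)
From 5, the L positions reachable in one move are: 3.

Move to 3.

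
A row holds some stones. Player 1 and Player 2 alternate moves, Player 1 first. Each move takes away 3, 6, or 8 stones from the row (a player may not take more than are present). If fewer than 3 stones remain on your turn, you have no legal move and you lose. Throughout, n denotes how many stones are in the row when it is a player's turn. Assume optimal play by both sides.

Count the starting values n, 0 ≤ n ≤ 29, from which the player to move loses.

Compute win/loss labels from the base case upward. A position with no move is L. Any other position is W if it can reach an L in one move, else L.
n=0: no move → L
n=1: no move → L
n=2: no move → L
n=3: →0(L), so W
n=4: →1(L), so W
n=5: →2(L), so W
n=6: →0(L), so W
n=7: →1(L), so W
n=8: →2(L), so W
n=9: →1(L), so W
n=10: →2(L), so W
n=11: →8(W), 5(W), 3(W) — all W, so L
n=12: →9(W), 6(W), 4(W) — all W, so L
n=13: →10(W), 7(W), 5(W) — all W, so L
n=14: →11(L), so W
n=15: →12(L), so W
n=16: →13(L), so W
n=17: →11(L), so W
n=18: →12(L), so W
n=19: →13(L), so W
n=20: →12(L), so W
n=21: →13(L), so W
n=22: →19(W), 16(W), 14(W) — all W, so L
n=23: →20(W), 17(W), 15(W) — all W, so L
n=24: →21(W), 18(W), 16(W) — all W, so L
n=25: →22(L), so W
n=26: →23(L), so W
n=27: →24(L), so W
n=28: →22(L), so W
n=29: →23(L), so W
L entries with 0 ≤ n ≤ 29: n = 0, 1, 2, 11, 12, 13, 22, 23, 24; that makes 9.

9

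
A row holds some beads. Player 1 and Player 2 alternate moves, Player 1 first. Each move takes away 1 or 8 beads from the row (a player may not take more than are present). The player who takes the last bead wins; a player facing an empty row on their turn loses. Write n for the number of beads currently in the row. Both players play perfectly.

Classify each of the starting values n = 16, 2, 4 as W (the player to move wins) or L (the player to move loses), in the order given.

Positions with no move are L. A position that does have a move is losing for the player to move precisely when every available move leads to a winning position for the opponent. Fill in the labels:
n=0: no move → L
n=1: W (go to 0, an L position)
n=2: L (sole option 1(W) is W)
n=3: W (go to 2, an L position)
n=4: L (sole option 3(W) is W)
n=5: W (go to 4, an L position)
n=6: L (sole option 5(W) is W)
n=7: W (go to 6, an L position)
n=8: W (go to 0, an L position)
n=9: L (options 8(W), 1(W) are all W)
n=10: W (go to 9, an L position)
n=11: L (options 10(W), 3(W) are all W)
n=12: W (go to 11, an L position)
n=13: L (options 12(W), 5(W) are all W)
n=14: W (go to 13, an L position)
n=15: L (options 14(W), 7(W) are all W)
n=16: W (go to 15, an L position)

16: W, 2: L, 4: L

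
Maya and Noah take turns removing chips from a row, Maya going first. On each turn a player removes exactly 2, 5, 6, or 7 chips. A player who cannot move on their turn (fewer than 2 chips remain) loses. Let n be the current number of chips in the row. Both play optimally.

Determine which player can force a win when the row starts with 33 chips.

Maya wins.

Compute win/loss labels from the base case upward. A position with no move is L. Any other position is W if it can reach an L in one move, else L.
n=0: no move → L
n=1: no move → L
n=2: →0(L), so W
n=3: →1(L), so W
n=4: →2(W) only, which is W, so L
n=5: →0(L), so W
n=6: →4(L), so W
n=7: →1(L), so W
n=8: →1(L), so W
n=9: →4(L), so W
n=10: →4(L), so W
n=11: →4(L), so W
n=12: →10(W), 7(W), 6(W), 5(W) — all W, so L
n=13: →11(W), 8(W), 7(W), 6(W) — all W, so L
n=14: →12(L), so W
n=15: →13(L), so W
n=16: →14(W), 11(W), 10(W), 9(W) — all W, so L
n=17: →12(L), so W
n=18: →16(L), so W
n=19: →13(L), so W
n=20: →13(L), so W
n=21: →16(L), so W
n=22: →16(L), so W
n=23: →16(L), so W
n=24: →22(W), 19(W), 18(W), 17(W) — all W, so L
n=25: →23(W), 20(W), 19(W), 18(W) — all W, so L
n=26: →24(L), so W
n=27: →25(L), so W
n=28: →26(W), 23(W), 22(W), 21(W) — all W, so L
n=29: →24(L), so W
n=30: →28(L), so W
n=31: →25(L), so W
n=32: →25(L), so W
n=33: →28(L), so W
The starting position 33 is W: Maya should remove 5, leaving 28, handing over an L position.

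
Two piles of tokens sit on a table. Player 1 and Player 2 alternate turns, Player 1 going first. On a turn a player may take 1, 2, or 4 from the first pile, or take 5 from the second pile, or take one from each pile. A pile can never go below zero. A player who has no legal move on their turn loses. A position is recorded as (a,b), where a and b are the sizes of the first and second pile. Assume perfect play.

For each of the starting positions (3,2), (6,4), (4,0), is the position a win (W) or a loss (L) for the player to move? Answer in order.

(3,2): L, (6,4): L, (4,0): W

Compute win/loss labels from the base case upward. A position with no move is L. Any other position is W if it can reach an L in one move, else L.
No move ever increases a pile, so every position that can arise here has a ≤ 6 and b ≤ 4; it is enough to label the cells with 0 ≤ a ≤ 6 and 0 ≤ b ≤ 4.
Every move lowers a or b (never raises either), so fill the grid row by row in increasing a, and left to right within a row: each cell's successors are then already labelled.
      b=0  b=1  b=2  b=3  b=4
a=0:    L    L    L    L    L
a=1:    W    W    W    W    W
a=2:    W    W    W    W    W
a=3:    L    L    L    L    L
a=4:    W    W    W    W    W
a=5:    W    W    W    W    W
a=6:    L    L    L    L    L
Cells with no legal move (terminal, hence L): (0,0), (0,1), (0,2), (0,3), (0,4).
The remaining L cells, each justified by listing all of its moves:
(3,0): moves to (2,0)(W), (1,0)(W); every one is W ⇒ L
(3,1): moves to (2,1)(W), (1,1)(W), (2,0)(W); every one is W ⇒ L
(3,2): moves to (2,2)(W), (1,2)(W), (2,1)(W); every one is W ⇒ L
(3,3): moves to (2,3)(W), (1,3)(W), (2,2)(W); every one is W ⇒ L
(3,4): moves to (2,4)(W), (1,4)(W), (2,3)(W); every one is W ⇒ L
(6,0): moves to (5,0)(W), (4,0)(W), (2,0)(W); every one is W ⇒ L
(6,1): moves to (5,1)(W), (4,1)(W), (2,1)(W), (5,0)(W); every one is W ⇒ L
(6,2): moves to (5,2)(W), (4,2)(W), (2,2)(W), (5,1)(W); every one is W ⇒ L
(6,3): moves to (5,3)(W), (4,3)(W), (2,3)(W), (5,2)(W); every one is W ⇒ L
(6,4): moves to (5,4)(W), (4,4)(W), (2,4)(W), (5,3)(W); every one is W ⇒ L
Every other cell has at least one move into one of the L cells above, so it is W.
(3,2): one of the L cells justified above, so L
(6,4): one of the L cells justified above, so L
(4,0): the move to (3,0) reaches an L cell, so W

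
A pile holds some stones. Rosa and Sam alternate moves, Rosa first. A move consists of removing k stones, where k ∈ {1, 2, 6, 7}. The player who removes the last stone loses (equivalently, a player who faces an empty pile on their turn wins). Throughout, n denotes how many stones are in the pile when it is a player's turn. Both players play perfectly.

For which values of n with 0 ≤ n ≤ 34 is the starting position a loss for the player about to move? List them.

1, 4, 9, 12, 17, 20, 25, 28, 33

Build the W/L table. Terminal = W. A non-terminal position is W if it has a move to some L; otherwise it is L.
n=0: no move; the opponent has just taken the last stone and therefore loses → W
n=1: the only move is to 0(W), a W ⇒ L
n=2: can move to 1, which is L ⇒ W
n=3: can move to 1, which is L ⇒ W
n=4: moves to 3(W), 2(W); every one is W ⇒ L
n=5: can move to 4, which is L ⇒ W
n=6: can move to 4, which is L ⇒ W
n=7: can move to 1, which is L ⇒ W
n=8: can move to 1, which is L ⇒ W
n=9: moves to 8(W), 7(W), 3(W), 2(W); every one is W ⇒ L
n=10: can move to 9, which is L ⇒ W
n=11: can move to 9, which is L ⇒ W
n=12: moves to 11(W), 10(W), 6(W), 5(W); every one is W ⇒ L
n=13: can move to 12, which is L ⇒ W
n=14: can move to 12, which is L ⇒ W
n=15: can move to 9, which is L ⇒ W
n=16: can move to 9, which is L ⇒ W
n=17: moves to 16(W), 15(W), 11(W), 10(W); every one is W ⇒ L
n=18: can move to 17, which is L ⇒ W
n=19: can move to 17, which is L ⇒ W
n=20: moves to 19(W), 18(W), 14(W), 13(W); every one is W ⇒ L
n=21: can move to 20, which is L ⇒ W
n=22: can move to 20, which is L ⇒ W
n=23: can move to 17, which is L ⇒ W
n=24: can move to 17, which is L ⇒ W
n=25: moves to 24(W), 23(W), 19(W), 18(W); every one is W ⇒ L
n=26: can move to 25, which is L ⇒ W
n=27: can move to 25, which is L ⇒ W
n=28: moves to 27(W), 26(W), 22(W), 21(W); every one is W ⇒ L
n=29: can move to 28, which is L ⇒ W
n=30: can move to 28, which is L ⇒ W
n=31: can move to 25, which is L ⇒ W
n=32: can move to 25, which is L ⇒ W
n=33: moves to 32(W), 31(W), 27(W), 26(W); every one is W ⇒ L
n=34: can move to 33, which is L ⇒ W
Reading off the rows marked L gives the requested list; there are 9 such values of n.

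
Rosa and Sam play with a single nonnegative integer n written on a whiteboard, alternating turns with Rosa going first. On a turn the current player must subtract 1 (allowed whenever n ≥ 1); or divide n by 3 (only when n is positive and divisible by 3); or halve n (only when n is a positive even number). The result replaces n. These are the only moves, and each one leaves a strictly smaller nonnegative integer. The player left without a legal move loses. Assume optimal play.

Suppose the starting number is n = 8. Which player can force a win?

Compute win/loss labels from the base case upward. A position with no move is L. Any other position is W if it can reach an L in one move, else L.
n=0: no move → L
n=1: →0(L), so W
n=2: →1(W) only, which is W, so L
n=3: →2(L), so W
n=4: →2(L), so W
n=5: →4(W) only, which is W, so L
n=6: →2(L), so W
n=7: →6(W) only, which is W, so L
n=8: →7(L), so W
From 8 Rosa can move to 7, reaching an L position.

Rosa wins.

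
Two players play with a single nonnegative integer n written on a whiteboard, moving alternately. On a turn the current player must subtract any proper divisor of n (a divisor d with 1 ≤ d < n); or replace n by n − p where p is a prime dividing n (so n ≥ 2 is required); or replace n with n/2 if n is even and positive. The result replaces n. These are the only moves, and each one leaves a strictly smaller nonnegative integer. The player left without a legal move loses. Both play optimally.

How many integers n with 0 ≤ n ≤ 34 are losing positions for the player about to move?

8

Classify positions by backward induction: terminal positions (no move available) are L. From any other position, the mover wins iff some move reaches an L.
n=0: no move → L
n=1: no move → L
n=2: W (go to 0, an L position)
n=3: W (go to 0, an L position)
n=4: L (options 2(W), 3(W) are all W)
n=5: W (go to 0, an L position)
n=6: W (go to 4, an L position)
n=7: W (go to 0, an L position)
n=8: W (go to 4, an L position)
n=9: L (options 6(W), 8(W) are all W)
n=10: W (go to 9, an L position)
n=11: W (go to 0, an L position)
n=12: W (go to 9, an L position)
n=13: W (go to 0, an L position)
n=14: L (options 7(W), 12(W), 13(W) are all W)
n=15: W (go to 14, an L position)
n=16: W (go to 14, an L position)
n=17: W (go to 0, an L position)
n=18: W (go to 9, an L position)
n=19: W (go to 0, an L position)
n=20: L (options 10(W), 15(W), 16(W), 18(W), 19(W) are all W)
n=21: W (go to 14, an L position)
n=22: W (go to 20, an L position)
n=23: W (go to 0, an L position)
n=24: W (go to 20, an L position)
n=25: W (go to 20, an L position)
n=26: L (options 13(W), 24(W), 25(W) are all W)
n=27: W (go to 26, an L position)
n=28: W (go to 14, an L position)
n=29: W (go to 0, an L position)
n=30: W (go to 20, an L position)
n=31: W (go to 0, an L position)
n=32: L (options 16(W), 24(W), 28(W), 30(W), 31(W) are all W)
n=33: W (go to 32, an L position)
n=34: W (go to 32, an L position)
L entries with 0 ≤ n ≤ 34: n = 0, 1, 4, 9, 14, 20, 26, 32; that makes 8.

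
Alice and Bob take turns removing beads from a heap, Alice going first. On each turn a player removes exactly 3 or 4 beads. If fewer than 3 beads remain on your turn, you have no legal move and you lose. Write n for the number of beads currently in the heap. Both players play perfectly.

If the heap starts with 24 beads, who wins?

Alice wins.

Use the standard recursion: the mover loses at a terminal position; elsewhere, the mover wins exactly when some move hands the opponent an L position.
n=0: no move → L
n=1: no move → L
n=2: no move → L
n=3: reaches L-position 0 → W
n=4: reaches L-position 1 → W
n=5: reaches L-position 2 → W
n=6: reaches L-position 2 → W
n=7: only reaches 4(W), 3(W), all W → L
n=8: only reaches 5(W), 4(W), all W → L
n=9: only reaches 6(W), 5(W), all W → L
n=10: reaches L-position 7 → W
n=11: reaches L-position 8 → W
n=12: reaches L-position 9 → W
n=13: reaches L-position 9 → W
n=14: only reaches 11(W), 10(W), all W → L
n=15: only reaches 12(W), 11(W), all W → L
n=16: only reaches 13(W), 12(W), all W → L
n=17: reaches L-position 14 → W
n=18: reaches L-position 15 → W
n=19: reaches L-position 16 → W
n=20: reaches L-position 16 → W
n=21: only reaches 18(W), 17(W), all W → L
n=22: only reaches 19(W), 18(W), all W → L
n=23: only reaches 20(W), 19(W), all W → L
n=24: reaches L-position 21 → W
The starting position 24 is W: Alice should remove 3, leaving 21, handing over an L position.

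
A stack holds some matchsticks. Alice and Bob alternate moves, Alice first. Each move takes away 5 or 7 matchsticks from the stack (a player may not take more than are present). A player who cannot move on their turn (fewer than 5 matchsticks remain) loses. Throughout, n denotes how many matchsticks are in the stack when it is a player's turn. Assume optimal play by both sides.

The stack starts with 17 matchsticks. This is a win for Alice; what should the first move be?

Work bottom-up. With no move the player to move loses. Otherwise the position is W if at least one move leads to an L position for the opponent, and L if every move leads to a W.
n=0: no move → L
n=1: no move → L
n=2: no move → L
n=3: no move → L
n=4: no move → L
n=5: →0(L), so W
n=6: →1(L), so W
n=7: →2(L), so W
n=8: →3(L), so W
n=9: →4(L), so W
n=10: →3(L), so W
n=11: →4(L), so W
n=12: →7(W), 5(W) — all W, so L
n=13: →8(W), 6(W) — all W, so L
n=14: →9(W), 7(W) — all W, so L
n=15: →10(W), 8(W) — all W, so L
n=16: →11(W), 9(W) — all W, so L
n=17: →12(L), so W
From 17, the L positions reachable in one move are: 12.

Remove 5, leaving 12.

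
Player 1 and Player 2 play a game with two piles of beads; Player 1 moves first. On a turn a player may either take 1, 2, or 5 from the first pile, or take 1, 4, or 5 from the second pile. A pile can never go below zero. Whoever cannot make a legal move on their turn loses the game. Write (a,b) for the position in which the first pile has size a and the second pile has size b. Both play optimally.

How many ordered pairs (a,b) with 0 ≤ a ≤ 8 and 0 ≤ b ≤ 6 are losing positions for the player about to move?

18

Label each position W (a win for the player to move) or L (a loss). A position with no legal move is L; any other position is W exactly when some move reaches an L, and L when every move reaches a W.
Every move lowers a or b (never raises either), so fill the grid row by row in increasing a, and left to right within a row: each cell's successors are then already labelled.
      b=0  b=1  b=2  b=3  b=4  b=5  b=6
a=0:    L    W    L    W    W    W    W
a=1:    W    L    W    L    W    W    W
a=2:    W    W    W    W    L    W    L
a=3:    L    W    L    W    W    W    W
a=4:    W    L    W    L    W    W    W
a=5:    W    W    W    W    L    W    L
a=6:    L    W    L    W    W    W    W
a=7:    W    L    W    L    W    W    W
a=8:    W    W    W    W    L    W    L
Cells with no legal move (terminal, hence L): (0,0).
The remaining L cells, each justified by listing all of its moves:
(0,2): →(0,1)(W) only, which is W, so L
(1,1): →(0,1)(W), (1,0)(W) — all W, so L
(1,3): →(0,3)(W), (1,2)(W) — all W, so L
(2,4): →(1,4)(W), (0,4)(W), (2,3)(W), (2,0)(W) — all W, so L
(2,6): →(1,6)(W), (0,6)(W), (2,5)(W), (2,2)(W), (2,1)(W) — all W, so L
(3,0): →(2,0)(W), (1,0)(W) — all W, so L
(3,2): →(2,2)(W), (1,2)(W), (3,1)(W) — all W, so L
(4,1): →(3,1)(W), (2,1)(W), (4,0)(W) — all W, so L
(4,3): →(3,3)(W), (2,3)(W), (4,2)(W) — all W, so L
(5,4): →(4,4)(W), (3,4)(W), (0,4)(W), (5,3)(W), (5,0)(W) — all W, so L
(5,6): →(4,6)(W), (3,6)(W), (0,6)(W), (5,5)(W), (5,2)(W), (5,1)(W) — all W, so L
(6,0): →(5,0)(W), (4,0)(W), (1,0)(W) — all W, so L
(6,2): →(5,2)(W), (4,2)(W), (1,2)(W), (6,1)(W) — all W, so L
(7,1): →(6,1)(W), (5,1)(W), (2,1)(W), (7,0)(W) — all W, so L
(7,3): →(6,3)(W), (5,3)(W), (2,3)(W), (7,2)(W) — all W, so L
(8,4): →(7,4)(W), (6,4)(W), (3,4)(W), (8,3)(W), (8,0)(W) — all W, so L
(8,6): →(7,6)(W), (6,6)(W), (3,6)(W), (8,5)(W), (8,2)(W), (8,1)(W) — all W, so L
Every other cell has at least one move into one of the L cells above, so it is W.
L cells per row: a=0: 2, a=1: 2, a=2: 2, a=3: 2, a=4: 2, a=5: 2, a=6: 2, a=7: 2, a=8: 2; total 18.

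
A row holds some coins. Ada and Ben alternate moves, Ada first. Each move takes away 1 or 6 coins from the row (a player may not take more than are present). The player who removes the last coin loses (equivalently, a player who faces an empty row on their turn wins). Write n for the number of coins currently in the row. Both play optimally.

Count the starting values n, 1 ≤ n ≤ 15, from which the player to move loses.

Label each position W (a win for the player to move) or L (a loss). A position with no legal move is W; any other position is W exactly when some move reaches an L, and L when every move reaches a W.
n=0: no move; the opponent has just taken the last coin and therefore loses → W
n=1: only reaches 0(W), which is W → L
n=2: reaches L-position 1 → W
n=3: only reaches 2(W), which is W → L
n=4: reaches L-position 3 → W
n=5: only reaches 4(W), which is W → L
n=6: reaches L-position 5 → W
n=7: reaches L-position 1 → W
n=8: only reaches 7(W), 2(W), all W → L
n=9: reaches L-position 8 → W
n=10: only reaches 9(W), 4(W), all W → L
n=11: reaches L-position 10 → W
n=12: only reaches 11(W), 6(W), all W → L
n=13: reaches L-position 12 → W
n=14: reaches L-position 8 → W
n=15: only reaches 14(W), 9(W), all W → L
L entries with 1 ≤ n ≤ 15 (the range starts at n=1): n = 1, 3, 5, 8, 10, 12, 15; that makes 7.

7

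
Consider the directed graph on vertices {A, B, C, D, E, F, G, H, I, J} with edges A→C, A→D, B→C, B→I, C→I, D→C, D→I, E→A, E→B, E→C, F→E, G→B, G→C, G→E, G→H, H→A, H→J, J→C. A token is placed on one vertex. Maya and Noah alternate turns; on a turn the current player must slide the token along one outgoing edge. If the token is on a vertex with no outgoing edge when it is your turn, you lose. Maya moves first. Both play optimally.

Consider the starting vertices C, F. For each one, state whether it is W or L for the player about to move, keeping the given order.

C: W, F: L

Classify positions by backward induction: terminal positions (no move available) are L. From any other position, the mover wins iff some move reaches an L.
Every edge goes from a vertex to one that appears earlier in the order I, C, B, D, A, J, E, F, H, G, so processing vertices in that order labels each vertex after all of its successors.
I: no outgoing edge → L
C: can move to I, which is L ⇒ W
B: can move to I, which is L ⇒ W
D: can move to I, which is L ⇒ W
A: moves to D(W), C(W); every one is W ⇒ L
J: the only move is to C(W), a W ⇒ L
E: can move to A, which is L ⇒ W
F: the only move is to E(W), a W ⇒ L
H: can move to J, which is L ⇒ W
G: moves to H(W), E(W), B(W), C(W); every one is W ⇒ L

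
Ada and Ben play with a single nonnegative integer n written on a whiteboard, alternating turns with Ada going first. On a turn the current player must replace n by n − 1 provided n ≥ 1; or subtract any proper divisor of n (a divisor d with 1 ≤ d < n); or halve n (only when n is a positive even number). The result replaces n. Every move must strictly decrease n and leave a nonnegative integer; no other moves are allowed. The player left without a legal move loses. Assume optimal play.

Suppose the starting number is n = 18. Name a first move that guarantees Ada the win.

Move to 9.

Use the standard recursion: the mover loses at a terminal position; elsewhere, the mover wins exactly when some move hands the opponent an L position.
n=0: no move → L
n=1: reaches L-position 0 → W
n=2: only reaches 1(W), which is W → L
n=3: reaches L-position 2 → W
n=4: reaches L-position 2 → W
n=5: only reaches 4(W), which is W → L
n=6: reaches L-position 5 → W
n=7: only reaches 6(W), which is W → L
n=8: reaches L-position 7 → W
n=9: only reaches 6(W), 8(W), all W → L
n=10: reaches L-position 5 → W
n=11: only reaches 10(W), which is W → L
n=12: reaches L-position 9 → W
n=13: only reaches 12(W), which is W → L
n=14: reaches L-position 7 → W
n=15: only reaches 10(W), 12(W), 14(W), all W → L
n=16: reaches L-position 15 → W
n=17: only reaches 16(W), which is W → L
n=18: reaches L-position 9 → W
From 18, the L positions reachable in one move are: 9, 15, 17. Any move reaching one of these is winning.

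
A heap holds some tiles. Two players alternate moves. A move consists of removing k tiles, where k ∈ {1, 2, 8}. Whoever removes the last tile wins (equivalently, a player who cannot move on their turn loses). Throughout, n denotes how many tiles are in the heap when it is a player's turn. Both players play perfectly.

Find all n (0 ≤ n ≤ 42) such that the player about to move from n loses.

Use the standard recursion: the mover loses at a terminal position; elsewhere, the mover wins exactly when some move hands the opponent an L position.
n=0: no move → L
n=1: W (go to 0, an L position)
n=2: W (go to 0, an L position)
n=3: L (options 2(W), 1(W) are all W)
n=4: W (go to 3, an L position)
n=5: W (go to 3, an L position)
n=6: L (options 5(W), 4(W) are all W)
n=7: W (go to 6, an L position)
n=8: W (go to 6, an L position)
n=9: L (options 8(W), 7(W), 1(W) are all W)
n=10: W (go to 9, an L position)
n=11: W (go to 9, an L position)
n=12: L (options 11(W), 10(W), 4(W) are all W)
n=13: W (go to 12, an L position)
n=14: W (go to 12, an L position)
n=15: L (options 14(W), 13(W), 7(W) are all W)
n=16: W (go to 15, an L position)
n=17: W (go to 15, an L position)
n=18: L (options 17(W), 16(W), 10(W) are all W)
n=19: W (go to 18, an L position)
n=20: W (go to 18, an L position)
n=21: L (options 20(W), 19(W), 13(W) are all W)
n=22: W (go to 21, an L position)
n=23: W (go to 21, an L position)
n=24: L (options 23(W), 22(W), 16(W) are all W)
n=25: W (go to 24, an L position)
n=26: W (go to 24, an L position)
n=27: L (options 26(W), 25(W), 19(W) are all W)
n=28: W (go to 27, an L position)
n=29: W (go to 27, an L position)
n=30: L (options 29(W), 28(W), 22(W) are all W)
n=31: W (go to 30, an L position)
n=32: W (go to 30, an L position)
n=33: L (options 32(W), 31(W), 25(W) are all W)
n=34: W (go to 33, an L position)
n=35: W (go to 33, an L position)
n=36: L (options 35(W), 34(W), 28(W) are all W)
n=37: W (go to 36, an L position)
n=38: W (go to 36, an L position)
n=39: L (options 38(W), 37(W), 31(W) are all W)
n=40: W (go to 39, an L position)
n=41: W (go to 39, an L position)
n=42: L (options 41(W), 40(W), 34(W) are all W)
Reading off the rows marked L gives the requested list; there are 15 such values of n.

0, 3, 6, 9, 12, 15, 18, 21, 24, 27, 30, 33, 36, 39, 42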